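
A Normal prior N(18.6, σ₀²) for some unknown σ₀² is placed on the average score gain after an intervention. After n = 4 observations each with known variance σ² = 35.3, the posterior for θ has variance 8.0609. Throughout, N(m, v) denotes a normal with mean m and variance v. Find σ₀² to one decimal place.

For the Normal–Normal model with known σ², precisions add: τ_n = τ₀ + n/σ².
So 1/σ₀² = 1/8.0609 − 4/35.3 = 0.124056 − 0.113314 = 0.010742.
Hence σ₀² = 1/0.010742 ≈ 93.1.

σ₀² = 93.1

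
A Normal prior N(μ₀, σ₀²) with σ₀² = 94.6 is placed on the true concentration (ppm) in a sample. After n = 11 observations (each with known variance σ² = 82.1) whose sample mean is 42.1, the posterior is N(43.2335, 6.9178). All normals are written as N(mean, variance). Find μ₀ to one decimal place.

With known observation variance, the Normal–Normal posterior has precision τ_n = τ₀ + n/σ² and mean μ_n = (τ₀μ₀ + (n/σ²)x̄)/τ_n.
Here τ₀ = 1/94.6 = 0.010571 and τ_data = 11/82.1 = 0.133983, so τ_n = 0.144554.
Rearranging for μ₀: μ₀ = (μ_n·τ_n − τ_data·x̄)/τ₀ = (43.2335·0.144554 − 0.133983·42.1) / 0.010571 = 0.608891/0.010571 ≈ 57.6.

μ₀ = 57.6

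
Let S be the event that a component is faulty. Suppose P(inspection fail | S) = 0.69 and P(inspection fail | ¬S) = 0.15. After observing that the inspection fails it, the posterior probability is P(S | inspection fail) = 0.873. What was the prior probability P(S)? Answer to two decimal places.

In odds form, posterior odds = prior odds × likelihood ratio, so prior odds = posterior odds ÷ LR.
Posterior odds = 0.873/(1−0.873) = 6.8740. LR = 0.69/0.15 = 4.6000.
Prior odds = 6.8740/4.6000 = 1.4943, so P(S) = 1.4943/(1+1.4943) ≈ 0.60.

P(S) = 0.60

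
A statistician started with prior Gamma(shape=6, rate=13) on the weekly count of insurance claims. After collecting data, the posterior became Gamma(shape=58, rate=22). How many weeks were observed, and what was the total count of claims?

n = 9 weeks with total 52 claims

Gamma–Poisson conjugacy: posterior shape = α + Σxᵢ, posterior rate = β + n.
Matching: Σxᵢ = 58 − 6 = 52 and n = 22 − 13 = 9.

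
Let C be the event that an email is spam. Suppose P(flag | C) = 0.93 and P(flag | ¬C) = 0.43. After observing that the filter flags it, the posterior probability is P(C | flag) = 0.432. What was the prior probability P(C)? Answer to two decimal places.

P(C) = 0.26

Bayes' rule in odds form gives O(C|E) = O(C)·[P(E|C)/P(E|¬C)], hence O(C) = O(C|E)/LR.
Posterior odds = 0.432/(1−0.432) = 0.7606. LR = 0.93/0.43 = 2.1628.
Prior odds = 0.7606/2.1628 = 0.3517, so P(C) = 0.3517/(1+0.3517) ≈ 0.26.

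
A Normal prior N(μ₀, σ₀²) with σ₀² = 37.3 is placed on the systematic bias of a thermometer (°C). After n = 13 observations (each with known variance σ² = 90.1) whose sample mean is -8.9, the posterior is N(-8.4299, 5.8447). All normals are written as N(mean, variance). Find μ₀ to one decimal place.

The posterior mean is a precision-weighted average: μ_n = (τ₀μ₀ + τ_data·x̄)/(τ₀+τ_data), with τ₀=1/σ₀² and τ_data=n/σ².
Here τ₀ = 1/37.3 = 0.026810 and τ_data = 13/90.1 = 0.144284, so τ_n = 0.171094.
Rearranging for μ₀: μ₀ = (μ_n·τ_n − τ_data·x̄)/τ₀ = (-8.4299·0.171094 − 0.144284·-8.9) / 0.026810 = -0.158178/0.026810 ≈ -5.9.

μ₀ = -5.9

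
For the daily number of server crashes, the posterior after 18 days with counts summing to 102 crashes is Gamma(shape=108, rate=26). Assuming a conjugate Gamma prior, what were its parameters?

Gamma–Poisson conjugacy: posterior shape = α + Σxᵢ, posterior rate = β + n.
So α = 108 − 102 = 6 and β = 26 − 18 = 8.

Gamma(shape=6, rate=8)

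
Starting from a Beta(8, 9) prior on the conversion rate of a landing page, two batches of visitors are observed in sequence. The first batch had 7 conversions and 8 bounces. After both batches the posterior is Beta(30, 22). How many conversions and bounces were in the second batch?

Because Beta–binomial updating is additive in the counts, the combined data contributed (α_post−α_prior, β_post−β_prior) successes and failures.
Total across both batches: 30−8=22 conversions, 22−9=13 bounces.
Subtract the first batch: 22−7=15 conversions and 13−8=5 bounces.

15 conversions and 5 bounces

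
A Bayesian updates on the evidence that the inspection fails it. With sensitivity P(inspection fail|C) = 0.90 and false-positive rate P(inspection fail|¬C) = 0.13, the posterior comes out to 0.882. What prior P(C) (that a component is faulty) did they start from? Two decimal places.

Bayes' rule in odds form gives O(C|E) = O(C)·[P(E|C)/P(E|¬C)], hence O(C) = O(C|E)/LR.
Posterior odds = 0.882/(1−0.882) = 7.4746. LR = 0.90/0.13 = 6.9231.
Prior odds = 7.4746/6.9231 = 1.0797, so P(C) = 1.0797/(1+1.0797) ≈ 0.52.

P(C) = 0.52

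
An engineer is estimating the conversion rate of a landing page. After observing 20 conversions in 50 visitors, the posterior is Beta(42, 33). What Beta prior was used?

A Beta(a, b) prior with s successes and f failures in binomial data gives a Beta(a+s, b+f) posterior.
Subtract the data counts: 42−20=22, 33−30=3.

Beta(22, 3)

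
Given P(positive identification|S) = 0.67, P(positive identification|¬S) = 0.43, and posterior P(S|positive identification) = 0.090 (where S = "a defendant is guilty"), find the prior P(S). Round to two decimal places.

P(S) = 0.06

In odds form, posterior odds = prior odds × likelihood ratio, so prior odds = posterior odds ÷ LR.
Posterior odds = 0.090/(1−0.090) = 0.0989. LR = 0.67/0.43 = 1.5581.
Prior odds = 0.0989/1.5581 = 0.0635, so P(S) = 0.0635/(1+0.0635) ≈ 0.06.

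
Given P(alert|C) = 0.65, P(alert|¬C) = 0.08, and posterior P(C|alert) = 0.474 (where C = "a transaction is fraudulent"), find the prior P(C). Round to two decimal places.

P(C) = 0.10

In odds form, posterior odds = prior odds × likelihood ratio, so prior odds = posterior odds ÷ LR.
Posterior odds = 0.474/(1−0.474) = 0.9011. LR = 0.65/0.08 = 8.1250.
Prior odds = 0.9011/8.1250 = 0.1109, so P(C) = 0.1109/(1+0.1109) ≈ 0.10.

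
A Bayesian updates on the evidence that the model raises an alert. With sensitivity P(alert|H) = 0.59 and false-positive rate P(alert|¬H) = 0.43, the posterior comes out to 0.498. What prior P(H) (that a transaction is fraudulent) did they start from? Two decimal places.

P(H) = 0.42

Bayes' rule in odds form gives O(H|E) = O(H)·[P(E|H)/P(E|¬H)], hence O(H) = O(H|E)/LR.
Posterior odds = 0.498/(1−0.498) = 0.9920. LR = 0.59/0.43 = 1.3721.
Prior odds = 0.9920/1.3721 = 0.7230, so P(H) = 0.7230/(1+0.7230) ≈ 0.42.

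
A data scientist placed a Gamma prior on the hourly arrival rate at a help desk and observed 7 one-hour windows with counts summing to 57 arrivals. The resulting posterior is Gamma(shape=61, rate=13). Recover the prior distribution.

A Gamma(α, β) prior (rate parametrization) on a Poisson rate with n observations summing to S gives posterior Gamma(α+S, β+n).
So α = 61 − 57 = 4 and β = 13 − 7 = 6.

Gamma(shape=4, rate=6)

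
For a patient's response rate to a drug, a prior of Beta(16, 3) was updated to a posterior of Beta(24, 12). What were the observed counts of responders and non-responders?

8 responders and 9 non-responders

A Beta(a, b) prior with s successes and f failures in binomial data gives a Beta(a+s, b+f) posterior.
Match parameters: s=24−16=8, f=12−3=9.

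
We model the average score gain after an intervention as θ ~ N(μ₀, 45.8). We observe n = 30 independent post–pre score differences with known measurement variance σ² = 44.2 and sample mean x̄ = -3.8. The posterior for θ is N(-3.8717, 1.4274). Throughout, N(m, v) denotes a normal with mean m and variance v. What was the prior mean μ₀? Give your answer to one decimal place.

μ₀ = -6.1

With known observation variance, the Normal–Normal posterior has precision τ_n = τ₀ + n/σ² and mean μ_n = (τ₀μ₀ + (n/σ²)x̄)/τ_n.
Here τ₀ = 1/45.8 = 0.021834 and τ_data = 30/44.2 = 0.678733, so τ_n = 0.700567.
Rearranging for μ₀: μ₀ = (μ_n·τ_n − τ_data·x̄)/τ₀ = (-3.8717·0.700567 − 0.678733·-3.8) / 0.021834 = -0.133200/0.021834 ≈ -6.1.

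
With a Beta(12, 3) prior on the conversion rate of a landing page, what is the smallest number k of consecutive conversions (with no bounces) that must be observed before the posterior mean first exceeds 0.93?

After k conversions and 0 bounces the posterior is Beta(12+k, 3), with mean (12+k)/(12+3+k).
Set (12+k)/(15+k) > 0.93 and solve: k > (0.93·15 − 12)/(1 − 0.93) = 27.857.
The smallest integer exceeding 27.857 is 28, and checking k=28: (40)/(43) = 0.9302 > 0.93.

k = 28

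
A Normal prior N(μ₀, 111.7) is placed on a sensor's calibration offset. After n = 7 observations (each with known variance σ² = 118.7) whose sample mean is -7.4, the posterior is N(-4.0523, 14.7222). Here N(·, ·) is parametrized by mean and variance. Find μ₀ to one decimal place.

μ₀ = 18.0

The posterior mean is a precision-weighted average: μ_n = (τ₀μ₀ + τ_data·x̄)/(τ₀+τ_data), with τ₀=1/σ₀² and τ_data=n/σ².
Here τ₀ = 1/111.7 = 0.008953 and τ_data = 7/118.7 = 0.058972, so τ_n = 0.067925.
Rearranging for μ₀: μ₀ = (μ_n·τ_n − τ_data·x̄)/τ₀ = (-4.0523·0.067925 − 0.058972·-7.4) / 0.008953 = 0.161140/0.008953 ≈ 18.0.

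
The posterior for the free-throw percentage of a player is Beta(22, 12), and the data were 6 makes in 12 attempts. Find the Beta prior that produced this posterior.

A Beta(a, b) prior with s successes and f failures in binomial data gives a Beta(a+s, b+f) posterior.
So a = 22 − 6 = 16 and b = 12 − 6 = 6.

Beta(16, 6)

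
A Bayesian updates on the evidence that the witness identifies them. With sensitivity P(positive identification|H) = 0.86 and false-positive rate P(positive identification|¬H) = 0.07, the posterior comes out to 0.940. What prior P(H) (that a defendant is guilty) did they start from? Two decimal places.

Bayes' rule in odds form gives O(H|E) = O(H)·[P(E|H)/P(E|¬H)], hence O(H) = O(H|E)/LR.
Posterior odds = 0.940/(1−0.940) = 15.6667. LR = 0.86/0.07 = 12.2857.
Prior odds = 15.6667/12.2857 = 1.2752, so P(H) = 1.2752/(1+1.2752) ≈ 0.56.

P(H) = 0.56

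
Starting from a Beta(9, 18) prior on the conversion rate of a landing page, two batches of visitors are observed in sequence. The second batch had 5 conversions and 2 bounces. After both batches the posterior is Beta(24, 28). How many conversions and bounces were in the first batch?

10 conversions and 8 bounces

Because Beta–binomial updating is additive in the counts, the combined data contributed (α_post−α_prior, β_post−β_prior) successes and failures.
Total across both batches: 24−9=15 conversions, 28−18=10 bounces.
Subtract the second batch: 15−5=10 conversions and 10−2=8 bounces.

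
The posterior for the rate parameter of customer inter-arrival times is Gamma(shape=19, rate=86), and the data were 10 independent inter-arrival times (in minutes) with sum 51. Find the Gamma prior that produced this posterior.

Gamma–exponential conjugacy: posterior shape = α + n, posterior rate = β + Σtᵢ.
So α = 19 − 10 = 9 and β = 86 − 51 = 35.

Gamma(shape=9, rate=35)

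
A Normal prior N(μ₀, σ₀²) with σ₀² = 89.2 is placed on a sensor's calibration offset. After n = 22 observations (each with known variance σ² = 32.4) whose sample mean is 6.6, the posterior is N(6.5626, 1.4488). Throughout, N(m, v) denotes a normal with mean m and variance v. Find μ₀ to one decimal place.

μ₀ = 4.3

With known observation variance, the Normal–Normal posterior has precision τ_n = τ₀ + n/σ² and mean μ_n = (τ₀μ₀ + (n/σ²)x̄)/τ_n.
Here τ₀ = 1/89.2 = 0.011211 and τ_data = 22/32.4 = 0.679012, so τ_n = 0.690223.
Rearranging for μ₀: μ₀ = (μ_n·τ_n − τ_data·x̄)/τ₀ = (6.5626·0.690223 − 0.679012·6.6) / 0.011211 = 0.048178/0.011211 ≈ 4.3.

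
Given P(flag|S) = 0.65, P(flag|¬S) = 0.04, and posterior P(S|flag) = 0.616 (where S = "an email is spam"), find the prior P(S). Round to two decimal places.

Bayes' rule in odds form gives O(S|E) = O(S)·[P(E|S)/P(E|¬S)], hence O(S) = O(S|E)/LR.
Posterior odds = 0.616/(1−0.616) = 1.6042. LR = 0.65/0.04 = 16.2500.
Prior odds = 1.6042/16.2500 = 0.0987, so P(S) = 0.0987/(1+0.0987) ≈ 0.09.

P(S) = 0.09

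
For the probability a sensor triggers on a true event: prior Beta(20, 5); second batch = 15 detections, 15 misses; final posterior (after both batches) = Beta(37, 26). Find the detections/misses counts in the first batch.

2 detections and 6 misses

Because Beta–binomial updating is additive in the counts, the combined data contributed (α_post−α_prior, β_post−β_prior) successes and failures.
Total across both batches: 37−20=17 detections, 26−5=21 misses.
Subtract the second batch: 17−15=2 detections and 21−15=6 misses.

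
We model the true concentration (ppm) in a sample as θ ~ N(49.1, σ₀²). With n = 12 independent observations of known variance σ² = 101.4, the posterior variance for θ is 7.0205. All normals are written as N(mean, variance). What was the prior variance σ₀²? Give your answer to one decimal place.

For the Normal–Normal model with known σ², precisions add: τ_n = τ₀ + n/σ².
So 1/σ₀² = 1/7.0205 − 12/101.4 = 0.142440 − 0.118343 = 0.024097.
Hence σ₀² = 1/0.024097 ≈ 41.5.

σ₀² = 41.5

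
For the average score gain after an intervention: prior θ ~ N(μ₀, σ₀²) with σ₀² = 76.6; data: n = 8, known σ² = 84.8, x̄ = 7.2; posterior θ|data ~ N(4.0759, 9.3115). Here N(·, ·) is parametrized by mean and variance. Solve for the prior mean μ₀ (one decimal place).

The posterior mean is a precision-weighted average: μ_n = (τ₀μ₀ + τ_data·x̄)/(τ₀+τ_data), with τ₀=1/σ₀² and τ_data=n/σ².
Here τ₀ = 1/76.6 = 0.013055 and τ_data = 8/84.8 = 0.094340, so τ_n = 0.107395.
Rearranging for μ₀: μ₀ = (μ_n·τ_n − τ_data·x̄)/τ₀ = (4.0759·0.107395 − 0.094340·7.2) / 0.013055 = -0.241517/0.013055 ≈ -18.5.

μ₀ = -18.5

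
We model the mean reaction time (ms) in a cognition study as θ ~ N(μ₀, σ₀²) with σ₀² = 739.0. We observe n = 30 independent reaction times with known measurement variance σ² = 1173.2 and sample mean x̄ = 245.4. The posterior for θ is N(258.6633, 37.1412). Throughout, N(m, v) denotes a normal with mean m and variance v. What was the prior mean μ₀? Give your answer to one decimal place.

μ₀ = 509.3

The posterior mean is a precision-weighted average: μ_n = (τ₀μ₀ + τ_data·x̄)/(τ₀+τ_data), with τ₀=1/σ₀² and τ_data=n/σ².
Here τ₀ = 1/739.0 = 0.001353 and τ_data = 30/1173.2 = 0.025571, so τ_n = 0.026924.
Rearranging for μ₀: μ₀ = (μ_n·τ_n − τ_data·x̄)/τ₀ = (258.6633·0.026924 − 0.025571·245.4) / 0.001353 = 0.689127/0.001353 ≈ 509.3.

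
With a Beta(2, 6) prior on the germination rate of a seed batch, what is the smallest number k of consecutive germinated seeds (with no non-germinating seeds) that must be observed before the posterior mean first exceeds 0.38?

After k germinated seeds and 0 non-germinating seeds the posterior is Beta(2+k, 6), with mean (2+k)/(2+6+k).
Set (2+k)/(8+k) > 0.38 and solve: k > (0.38·8 − 2)/(1 − 0.38) = 1.677.
The smallest integer exceeding 1.677 is 2, and checking k=2: (4)/(10) = 0.4000 > 0.38.

k = 2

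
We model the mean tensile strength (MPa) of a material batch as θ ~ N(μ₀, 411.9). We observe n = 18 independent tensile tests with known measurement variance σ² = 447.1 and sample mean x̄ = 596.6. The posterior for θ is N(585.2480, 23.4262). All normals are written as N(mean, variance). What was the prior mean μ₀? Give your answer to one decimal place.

With known observation variance, the Normal–Normal posterior has precision τ_n = τ₀ + n/σ² and mean μ_n = (τ₀μ₀ + (n/σ²)x̄)/τ_n.
Here τ₀ = 1/411.9 = 0.002428 and τ_data = 18/447.1 = 0.040259, so τ_n = 0.042687.
Rearranging for μ₀: μ₀ = (μ_n·τ_n − τ_data·x̄)/τ₀ = (585.2480·0.042687 − 0.040259·596.6) / 0.002428 = 0.963962/0.002428 ≈ 397.0.

μ₀ = 397.0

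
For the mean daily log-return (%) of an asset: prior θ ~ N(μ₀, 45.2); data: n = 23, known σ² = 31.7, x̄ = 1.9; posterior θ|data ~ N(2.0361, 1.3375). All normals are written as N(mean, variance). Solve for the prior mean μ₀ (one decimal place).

μ₀ = 6.5

With known observation variance, the Normal–Normal posterior has precision τ_n = τ₀ + n/σ² and mean μ_n = (τ₀μ₀ + (n/σ²)x̄)/τ_n.
Here τ₀ = 1/45.2 = 0.022124 and τ_data = 23/31.7 = 0.725552, so τ_n = 0.747676.
Rearranging for μ₀: μ₀ = (μ_n·τ_n − τ_data·x̄)/τ₀ = (2.0361·0.747676 − 0.725552·1.9) / 0.022124 = 0.143794/0.022124 ≈ 6.5.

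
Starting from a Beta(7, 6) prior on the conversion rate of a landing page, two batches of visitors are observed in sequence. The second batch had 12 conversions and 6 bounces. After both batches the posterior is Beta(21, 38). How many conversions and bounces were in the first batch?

2 conversions and 26 bounces

Sequential conjugate updates are equivalent to a single update on the pooled data, so total successes = posterior α − prior α and total failures = posterior β − prior β.
Total across both batches: 21−7=14 conversions, 38−6=32 bounces.
Subtract the second batch: 14−12=2 conversions and 32−6=26 bounces.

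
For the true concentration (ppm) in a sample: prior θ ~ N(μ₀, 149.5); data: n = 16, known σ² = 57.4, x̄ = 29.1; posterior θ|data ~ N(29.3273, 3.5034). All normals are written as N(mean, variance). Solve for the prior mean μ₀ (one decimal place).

With known observation variance, the Normal–Normal posterior has precision τ_n = τ₀ + n/σ² and mean μ_n = (τ₀μ₀ + (n/σ²)x̄)/τ_n.
Here τ₀ = 1/149.5 = 0.006689 and τ_data = 16/57.4 = 0.278746, so τ_n = 0.285435.
Rearranging for μ₀: μ₀ = (μ_n·τ_n − τ_data·x̄)/τ₀ = (29.3273·0.285435 − 0.278746·29.1) / 0.006689 = 0.259529/0.006689 ≈ 38.8.

μ₀ = 38.8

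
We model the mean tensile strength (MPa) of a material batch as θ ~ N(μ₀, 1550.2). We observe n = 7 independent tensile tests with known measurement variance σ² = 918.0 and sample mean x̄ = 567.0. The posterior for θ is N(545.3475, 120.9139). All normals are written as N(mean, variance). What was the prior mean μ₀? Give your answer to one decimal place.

μ₀ = 289.4

The posterior mean is a precision-weighted average: μ_n = (τ₀μ₀ + τ_data·x̄)/(τ₀+τ_data), with τ₀=1/σ₀² and τ_data=n/σ².
Here τ₀ = 1/1550.2 = 0.000645 and τ_data = 7/918.0 = 0.007625, so τ_n = 0.008270.
Rearranging for μ₀: μ₀ = (μ_n·τ_n − τ_data·x̄)/τ₀ = (545.3475·0.008270 − 0.007625·567.0) / 0.000645 = 0.186649/0.000645 ≈ 289.4.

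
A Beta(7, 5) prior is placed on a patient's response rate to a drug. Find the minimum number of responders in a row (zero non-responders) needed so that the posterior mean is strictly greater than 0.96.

After k responders and 0 non-responders the posterior is Beta(7+k, 5), with mean (7+k)/(7+5+k).
Set (7+k)/(12+k) > 0.96 and solve: k > (0.96·12 − 7)/(1 − 0.96) = 113.000.
The smallest integer exceeding 113.000 is 114.

k = 114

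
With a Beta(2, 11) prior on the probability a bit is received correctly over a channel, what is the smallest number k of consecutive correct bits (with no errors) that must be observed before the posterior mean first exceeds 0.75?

After k correct bits and 0 errors the posterior is Beta(2+k, 11), with mean (2+k)/(2+11+k).
Set (2+k)/(13+k) > 0.75 and solve: k > (0.75·13 − 2)/(1 − 0.75) = 31.000.
The smallest integer exceeding 31.000 is 32, and checking k=32: (34)/(45) = 0.7556 > 0.75.

k = 32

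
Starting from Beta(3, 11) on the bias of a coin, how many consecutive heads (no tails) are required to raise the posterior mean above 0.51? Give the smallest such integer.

After k heads and 0 tails the posterior is Beta(3+k, 11), with mean (3+k)/(3+11+k).
Set (3+k)/(14+k) > 0.51 and solve: k > (0.51·14 − 3)/(1 − 0.51) = 8.449.
The smallest integer exceeding 8.449 is 9.

k = 9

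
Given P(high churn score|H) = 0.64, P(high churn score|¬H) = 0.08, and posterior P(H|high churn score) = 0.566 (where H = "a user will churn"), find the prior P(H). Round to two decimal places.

Bayes' rule in odds form gives O(H|E) = O(H)·[P(E|H)/P(E|¬H)], hence O(H) = O(H|E)/LR.
Posterior odds = 0.566/(1−0.566) = 1.3041. LR = 0.64/0.08 = 8.0000.
Prior odds = 1.3041/8.0000 = 0.1630, so P(H) = 0.1630/(1+0.1630) ≈ 0.14.

P(H) = 0.14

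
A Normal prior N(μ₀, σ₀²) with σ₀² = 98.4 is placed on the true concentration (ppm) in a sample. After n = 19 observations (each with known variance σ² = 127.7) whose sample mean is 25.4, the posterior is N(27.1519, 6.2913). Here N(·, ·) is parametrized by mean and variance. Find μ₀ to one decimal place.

The posterior mean is a precision-weighted average: μ_n = (τ₀μ₀ + τ_data·x̄)/(τ₀+τ_data), with τ₀=1/σ₀² and τ_data=n/σ².
Here τ₀ = 1/98.4 = 0.010163 and τ_data = 19/127.7 = 0.148786, so τ_n = 0.158949.
Rearranging for μ₀: μ₀ = (μ_n·τ_n − τ_data·x̄)/τ₀ = (27.1519·0.158949 − 0.148786·25.4) / 0.010163 = 0.536603/0.010163 ≈ 52.8.

μ₀ = 52.8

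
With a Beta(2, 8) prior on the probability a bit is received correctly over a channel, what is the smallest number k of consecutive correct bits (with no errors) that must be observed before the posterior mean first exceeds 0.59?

After k correct bits and 0 errors the posterior is Beta(2+k, 8), with mean (2+k)/(2+8+k).
Set (2+k)/(10+k) > 0.59 and solve: k > (0.59·10 − 2)/(1 − 0.59) = 9.512.
The smallest integer exceeding 9.512 is 10, and checking k=10: (12)/(20) = 0.6000 > 0.59.

k = 10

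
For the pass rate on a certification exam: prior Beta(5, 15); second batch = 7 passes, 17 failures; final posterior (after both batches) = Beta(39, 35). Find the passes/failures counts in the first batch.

Sequential conjugate updates are equivalent to a single update on the pooled data, so total successes = posterior α − prior α and total failures = posterior β − prior β.
Total across both batches: 39−5=34 passes, 35−15=20 failures.
Subtract the second batch: 34−7=27 passes and 20−17=3 failures.

27 passes and 3 failures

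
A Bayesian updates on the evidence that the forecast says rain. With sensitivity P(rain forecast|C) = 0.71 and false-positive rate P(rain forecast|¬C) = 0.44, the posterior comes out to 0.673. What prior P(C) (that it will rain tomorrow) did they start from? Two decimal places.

In odds form, posterior odds = prior odds × likelihood ratio, so prior odds = posterior odds ÷ LR.
Posterior odds = 0.673/(1−0.673) = 2.0581. LR = 0.71/0.44 = 1.6136.
Prior odds = 2.0581/1.6136 = 1.2755, so P(C) = 1.2755/(1+1.2755) ≈ 0.56.

P(C) = 0.56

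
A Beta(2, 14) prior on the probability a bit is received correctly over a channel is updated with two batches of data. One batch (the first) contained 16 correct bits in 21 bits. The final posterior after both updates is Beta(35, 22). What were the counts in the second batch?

Because Beta–binomial updating is additive in the counts, the combined data contributed (α_post−α_prior, β_post−β_prior) successes and failures.
Total across both batches: 35−2=33 correct bits, 22−14=8 errors.
Subtract the first batch: 33−16=17 correct bits and 8−5=3 errors.

17 correct bits and 3 errors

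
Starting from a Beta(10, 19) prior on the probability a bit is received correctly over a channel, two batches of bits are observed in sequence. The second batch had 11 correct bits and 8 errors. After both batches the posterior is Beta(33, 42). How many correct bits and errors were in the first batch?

12 correct bits and 15 errors

Because Beta–binomial updating is additive in the counts, the combined data contributed (α_post−α_prior, β_post−β_prior) successes and failures.
Total across both batches: 33−10=23 correct bits, 42−19=23 errors.
Subtract the second batch: 23−11=12 correct bits and 23−8=15 errors.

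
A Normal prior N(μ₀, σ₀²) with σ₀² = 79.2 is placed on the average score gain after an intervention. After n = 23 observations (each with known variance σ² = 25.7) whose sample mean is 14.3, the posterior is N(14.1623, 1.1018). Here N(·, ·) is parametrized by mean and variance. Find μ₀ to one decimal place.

μ₀ = 4.4

With known observation variance, the Normal–Normal posterior has precision τ_n = τ₀ + n/σ² and mean μ_n = (τ₀μ₀ + (n/σ²)x̄)/τ_n.
Here τ₀ = 1/79.2 = 0.012626 and τ_data = 23/25.7 = 0.894942, so τ_n = 0.907568.
Rearranging for μ₀: μ₀ = (μ_n·τ_n − τ_data·x̄)/τ₀ = (14.1623·0.907568 − 0.894942·14.3) / 0.012626 = 0.055580/0.012626 ≈ 4.4.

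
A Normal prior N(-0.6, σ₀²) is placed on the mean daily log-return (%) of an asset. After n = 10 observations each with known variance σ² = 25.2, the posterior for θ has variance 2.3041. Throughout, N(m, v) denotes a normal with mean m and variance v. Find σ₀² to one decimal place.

For the Normal–Normal model with known σ², precisions add: τ_n = τ₀ + n/σ².
So 1/σ₀² = 1/2.3041 − 10/25.2 = 0.434009 − 0.396825 = 0.037184.
Hence σ₀² = 1/0.037184 ≈ 26.9.

σ₀² = 26.9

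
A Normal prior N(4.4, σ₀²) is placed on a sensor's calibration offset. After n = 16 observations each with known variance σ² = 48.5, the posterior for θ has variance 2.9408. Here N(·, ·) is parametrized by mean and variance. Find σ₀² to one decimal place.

σ₀² = 98.6

For the Normal–Normal model with known σ², precisions add: τ_n = τ₀ + n/σ².
So 1/σ₀² = 1/2.9408 − 16/48.5 = 0.340044 − 0.329897 = 0.010147.
Hence σ₀² = 1/0.010147 ≈ 98.6.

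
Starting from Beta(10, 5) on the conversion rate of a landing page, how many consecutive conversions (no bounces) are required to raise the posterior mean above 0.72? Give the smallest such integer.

After k conversions and 0 bounces the posterior is Beta(10+k, 5), with mean (10+k)/(10+5+k).
Set (10+k)/(15+k) > 0.72 and solve: k > (0.72·15 − 10)/(1 − 0.72) = 2.857.
The smallest integer exceeding 2.857 is 3.

k = 3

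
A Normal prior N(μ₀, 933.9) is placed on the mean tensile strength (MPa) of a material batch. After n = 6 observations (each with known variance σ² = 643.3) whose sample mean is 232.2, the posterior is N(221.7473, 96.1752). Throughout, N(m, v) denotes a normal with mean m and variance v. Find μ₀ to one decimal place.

μ₀ = 130.7

The posterior mean is a precision-weighted average: μ_n = (τ₀μ₀ + τ_data·x̄)/(τ₀+τ_data), with τ₀=1/σ₀² and τ_data=n/σ².
Here τ₀ = 1/933.9 = 0.001071 and τ_data = 6/643.3 = 0.009327, so τ_n = 0.010398.
Rearranging for μ₀: μ₀ = (μ_n·τ_n − τ_data·x̄)/τ₀ = (221.7473·0.010398 − 0.009327·232.2) / 0.001071 = 0.139999/0.001071 ≈ 130.7.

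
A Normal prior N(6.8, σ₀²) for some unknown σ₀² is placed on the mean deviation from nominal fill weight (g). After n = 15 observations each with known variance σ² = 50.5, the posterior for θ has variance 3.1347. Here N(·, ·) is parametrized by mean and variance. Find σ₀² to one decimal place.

σ₀² = 45.5

Posterior precision equals prior precision plus data precision: 1/σ_n² = 1/σ₀² + n/σ².
So 1/σ₀² = 1/3.1347 − 15/50.5 = 0.319010 − 0.297030 = 0.021980.
Hence σ₀² = 1/0.021980 ≈ 45.5.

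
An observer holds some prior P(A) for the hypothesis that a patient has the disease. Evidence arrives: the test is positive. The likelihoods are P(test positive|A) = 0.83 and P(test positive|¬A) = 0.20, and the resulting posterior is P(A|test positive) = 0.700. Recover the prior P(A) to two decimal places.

In odds form, posterior odds = prior odds × likelihood ratio, so prior odds = posterior odds ÷ LR.
Posterior odds = 0.700/(1−0.700) = 2.3333. LR = 0.83/0.20 = 4.1500.
Prior odds = 2.3333/4.1500 = 0.5622, so P(A) = 0.5622/(1+0.5622) ≈ 0.36.

P(A) = 0.36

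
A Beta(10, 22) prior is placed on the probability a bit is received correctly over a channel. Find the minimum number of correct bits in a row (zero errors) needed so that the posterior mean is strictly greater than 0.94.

After k correct bits and 0 errors the posterior is Beta(10+k, 22), with mean (10+k)/(10+22+k).
Set (10+k)/(32+k) > 0.94 and solve: k > (0.94·32 − 10)/(1 − 0.94) = 334.667.
The smallest integer exceeding 334.667 is 335, and checking k=335: (345)/(367) = 0.9401 > 0.94.

k = 335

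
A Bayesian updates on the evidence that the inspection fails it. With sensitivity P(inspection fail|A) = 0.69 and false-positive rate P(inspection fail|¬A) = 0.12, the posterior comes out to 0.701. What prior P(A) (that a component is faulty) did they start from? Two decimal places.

P(A) = 0.29

In odds form, posterior odds = prior odds × likelihood ratio, so prior odds = posterior odds ÷ LR.
Posterior odds = 0.701/(1−0.701) = 2.3445. LR = 0.69/0.12 = 5.7500.
Prior odds = 2.3445/5.7500 = 0.4077, so P(A) = 0.4077/(1+0.4077) ≈ 0.29.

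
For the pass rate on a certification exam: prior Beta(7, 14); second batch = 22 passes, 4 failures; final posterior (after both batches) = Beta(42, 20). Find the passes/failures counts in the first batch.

Sequential conjugate updates are equivalent to a single update on the pooled data, so total successes = posterior α − prior α and total failures = posterior β − prior β.
Total across both batches: 42−7=35 passes, 20−14=6 failures.
Subtract the second batch: 35−22=13 passes and 6−4=2 failures.

13 passes and 2 failures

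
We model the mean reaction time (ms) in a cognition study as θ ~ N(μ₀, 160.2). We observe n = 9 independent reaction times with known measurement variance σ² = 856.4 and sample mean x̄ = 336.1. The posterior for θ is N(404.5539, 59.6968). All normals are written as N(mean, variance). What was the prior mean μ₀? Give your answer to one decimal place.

The posterior mean is a precision-weighted average: μ_n = (τ₀μ₀ + τ_data·x̄)/(τ₀+τ_data), with τ₀=1/σ₀² and τ_data=n/σ².
Here τ₀ = 1/160.2 = 0.006242 and τ_data = 9/856.4 = 0.010509, so τ_n = 0.016751.
Rearranging for μ₀: μ₀ = (μ_n·τ_n − τ_data·x̄)/τ₀ = (404.5539·0.016751 − 0.010509·336.1) / 0.006242 = 3.244607/0.006242 ≈ 519.8.

μ₀ = 519.8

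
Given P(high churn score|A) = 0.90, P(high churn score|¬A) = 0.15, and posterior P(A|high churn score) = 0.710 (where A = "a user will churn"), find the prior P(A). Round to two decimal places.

P(A) = 0.29

Bayes' rule in odds form gives O(A|E) = O(A)·[P(E|A)/P(E|¬A)], hence O(A) = O(A|E)/LR.
Posterior odds = 0.710/(1−0.710) = 2.4483. LR = 0.90/0.15 = 6.0000.
Prior odds = 2.4483/6.0000 = 0.4081, so P(A) = 0.4081/(1+0.4081) ≈ 0.29.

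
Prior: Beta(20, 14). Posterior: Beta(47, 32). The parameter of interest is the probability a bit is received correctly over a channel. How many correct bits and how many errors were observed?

Under Beta–binomial conjugacy the posterior parameters are (α+s, β+f).
So s = 47 − 20 = 27 and f = 32 − 14 = 18.

27 correct bits and 18 errors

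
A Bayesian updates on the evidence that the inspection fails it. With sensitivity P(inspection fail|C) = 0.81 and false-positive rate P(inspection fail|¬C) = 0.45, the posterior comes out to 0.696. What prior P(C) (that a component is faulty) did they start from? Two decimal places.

Bayes' rule in odds form gives O(C|E) = O(C)·[P(E|C)/P(E|¬C)], hence O(C) = O(C|E)/LR.
Posterior odds = 0.696/(1−0.696) = 2.2895. LR = 0.81/0.45 = 1.8000.
Prior odds = 2.2895/1.8000 = 1.2719, so P(C) = 1.2719/(1+1.2719) ≈ 0.56.

P(C) = 0.56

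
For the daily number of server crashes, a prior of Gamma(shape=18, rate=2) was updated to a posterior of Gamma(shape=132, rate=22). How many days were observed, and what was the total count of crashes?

n = 20 days with total 114 crashes

A Gamma(α, β) prior (rate parametrization) on a Poisson rate with n observations summing to S gives posterior Gamma(α+S, β+n).
Matching: Σxᵢ = 132 − 18 = 114 and n = 22 − 2 = 20.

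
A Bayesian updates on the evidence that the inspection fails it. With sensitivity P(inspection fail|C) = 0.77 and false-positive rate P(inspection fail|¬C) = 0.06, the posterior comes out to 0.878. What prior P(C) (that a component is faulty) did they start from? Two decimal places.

P(C) = 0.36

Bayes' rule in odds form gives O(C|E) = O(C)·[P(E|C)/P(E|¬C)], hence O(C) = O(C|E)/LR.
Posterior odds = 0.878/(1−0.878) = 7.1967. LR = 0.77/0.06 = 12.8333.
Prior odds = 7.1967/12.8333 = 0.5608, so P(C) = 0.5608/(1+0.5608) ≈ 0.36.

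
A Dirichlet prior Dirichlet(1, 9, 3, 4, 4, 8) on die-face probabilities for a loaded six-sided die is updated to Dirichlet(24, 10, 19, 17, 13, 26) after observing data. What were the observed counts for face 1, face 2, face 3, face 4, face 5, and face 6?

For a Dirichlet(α) prior with multinomial counts c, the posterior is Dirichlet(α + c) componentwise.
Counts are posterior − prior componentwise: 24−1=23, 10−9=1, 19−3=16, 17−4=13, 13−4=9, 26−8=18.

counts (23, 1, 16, 13, 9, 18)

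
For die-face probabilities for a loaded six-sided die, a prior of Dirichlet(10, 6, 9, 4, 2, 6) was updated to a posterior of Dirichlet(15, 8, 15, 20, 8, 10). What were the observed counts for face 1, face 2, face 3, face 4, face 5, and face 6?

counts (5, 2, 6, 16, 6, 4)

For a Dirichlet(α) prior with multinomial counts c, the posterior is Dirichlet(α + c) componentwise.
Counts are posterior − prior componentwise: 15−10=5, 8−6=2, 15−9=6, 20−4=16, 8−2=6, 10−6=4.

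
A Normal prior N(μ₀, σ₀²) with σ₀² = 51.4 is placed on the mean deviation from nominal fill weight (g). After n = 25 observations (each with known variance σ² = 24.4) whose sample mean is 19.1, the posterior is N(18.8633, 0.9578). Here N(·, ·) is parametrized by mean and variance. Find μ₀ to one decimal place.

μ₀ = 6.4

With known observation variance, the Normal–Normal posterior has precision τ_n = τ₀ + n/σ² and mean μ_n = (τ₀μ₀ + (n/σ²)x̄)/τ_n.
Here τ₀ = 1/51.4 = 0.019455 and τ_data = 25/24.4 = 1.024590, so τ_n = 1.044045.
Rearranging for μ₀: μ₀ = (μ_n·τ_n − τ_data·x̄)/τ₀ = (18.8633·1.044045 − 1.024590·19.1) / 0.019455 = 0.124465/0.019455 ≈ 6.4.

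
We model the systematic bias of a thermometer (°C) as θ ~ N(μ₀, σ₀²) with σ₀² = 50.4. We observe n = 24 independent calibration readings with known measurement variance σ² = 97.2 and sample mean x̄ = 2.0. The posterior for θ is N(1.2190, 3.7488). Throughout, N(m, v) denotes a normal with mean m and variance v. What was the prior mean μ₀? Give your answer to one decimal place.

The posterior mean is a precision-weighted average: μ_n = (τ₀μ₀ + τ_data·x̄)/(τ₀+τ_data), with τ₀=1/σ₀² and τ_data=n/σ².
Here τ₀ = 1/50.4 = 0.019841 and τ_data = 24/97.2 = 0.246914, so τ_n = 0.266755.
Rearranging for μ₀: μ₀ = (μ_n·τ_n − τ_data·x̄)/τ₀ = (1.2190·0.266755 − 0.246914·2.0) / 0.019841 = -0.168654/0.019841 ≈ -8.5.

μ₀ = -8.5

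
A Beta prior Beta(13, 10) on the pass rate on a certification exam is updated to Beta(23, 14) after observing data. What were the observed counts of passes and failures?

10 passes and 4 failures

Beta is conjugate to the binomial likelihood: posterior = Beta(a+s, b+f).
So s = 23 − 13 = 10 and f = 14 − 10 = 4.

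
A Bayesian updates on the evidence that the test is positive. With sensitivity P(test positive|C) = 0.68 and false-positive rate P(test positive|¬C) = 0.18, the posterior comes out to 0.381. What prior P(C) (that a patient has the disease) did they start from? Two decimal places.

Bayes' rule in odds form gives O(C|E) = O(C)·[P(E|C)/P(E|¬C)], hence O(C) = O(C|E)/LR.
Posterior odds = 0.381/(1−0.381) = 0.6155. LR = 0.68/0.18 = 3.7778.
Prior odds = 0.6155/3.7778 = 0.1629, so P(C) = 0.1629/(1+0.1629) ≈ 0.14.

P(C) = 0.14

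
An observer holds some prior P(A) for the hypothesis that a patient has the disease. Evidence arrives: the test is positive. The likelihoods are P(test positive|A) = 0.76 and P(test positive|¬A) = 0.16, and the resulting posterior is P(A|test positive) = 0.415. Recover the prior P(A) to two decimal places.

In odds form, posterior odds = prior odds × likelihood ratio, so prior odds = posterior odds ÷ LR.
Posterior odds = 0.415/(1−0.415) = 0.7094. LR = 0.76/0.16 = 4.7500.
Prior odds = 0.7094/4.7500 = 0.1493, so P(A) = 0.1493/(1+0.1493) ≈ 0.13.

P(A) = 0.13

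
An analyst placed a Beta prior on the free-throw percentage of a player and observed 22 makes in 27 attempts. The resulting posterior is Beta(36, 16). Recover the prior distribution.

Under Beta–binomial conjugacy the posterior parameters are (a+s, b+f).
So a = 36 − 22 = 14 and b = 16 − 5 = 11.

Beta(14, 11)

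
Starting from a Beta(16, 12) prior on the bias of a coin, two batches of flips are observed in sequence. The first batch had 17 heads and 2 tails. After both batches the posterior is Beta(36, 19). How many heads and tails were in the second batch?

3 heads and 5 tails

Sequential conjugate updates are equivalent to a single update on the pooled data, so total successes = posterior α − prior α and total failures = posterior β − prior β.
Total across both batches: 36−16=20 heads, 19−12=7 tails.
Subtract the first batch: 20−17=3 heads and 7−2=5 tails.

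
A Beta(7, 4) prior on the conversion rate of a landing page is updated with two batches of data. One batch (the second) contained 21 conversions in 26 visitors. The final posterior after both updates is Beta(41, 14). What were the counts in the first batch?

13 conversions and 5 bounces

Because Beta–binomial updating is additive in the counts, the combined data contributed (α_post−α_prior, β_post−β_prior) successes and failures.
Total across both batches: 41−7=34 conversions, 14−4=10 bounces.
Subtract the second batch: 34−21=13 conversions and 10−5=5 bounces.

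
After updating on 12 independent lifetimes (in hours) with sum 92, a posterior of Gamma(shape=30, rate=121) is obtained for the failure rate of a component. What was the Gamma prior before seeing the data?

Gamma–exponential conjugacy: posterior shape = α + n, posterior rate = β + Σtᵢ.
So α = 30 − 12 = 18 and β = 121 − 92 = 29.

Gamma(shape=18, rate=29)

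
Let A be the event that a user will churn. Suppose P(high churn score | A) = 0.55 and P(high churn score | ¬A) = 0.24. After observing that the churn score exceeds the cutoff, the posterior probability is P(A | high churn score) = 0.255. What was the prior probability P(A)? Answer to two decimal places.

Bayes' rule in odds form gives O(A|E) = O(A)·[P(E|A)/P(E|¬A)], hence O(A) = O(A|E)/LR.
Posterior odds = 0.255/(1−0.255) = 0.3423. LR = 0.55/0.24 = 2.2917.
Prior odds = 0.3423/2.2917 = 0.1494, so P(A) = 0.1494/(1+0.1494) ≈ 0.13.

P(A) = 0.13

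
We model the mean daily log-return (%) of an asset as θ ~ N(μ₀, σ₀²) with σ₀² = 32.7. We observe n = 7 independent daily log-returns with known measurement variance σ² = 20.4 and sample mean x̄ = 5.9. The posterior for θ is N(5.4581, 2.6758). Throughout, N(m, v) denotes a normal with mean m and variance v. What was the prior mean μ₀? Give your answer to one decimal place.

With known observation variance, the Normal–Normal posterior has precision τ_n = τ₀ + n/σ² and mean μ_n = (τ₀μ₀ + (n/σ²)x̄)/τ_n.
Here τ₀ = 1/32.7 = 0.030581 and τ_data = 7/20.4 = 0.343137, so τ_n = 0.373718.
Rearranging for μ₀: μ₀ = (μ_n·τ_n − τ_data·x̄)/τ₀ = (5.4581·0.373718 − 0.343137·5.9) / 0.030581 = 0.015282/0.030581 ≈ 0.5.

μ₀ = 0.5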